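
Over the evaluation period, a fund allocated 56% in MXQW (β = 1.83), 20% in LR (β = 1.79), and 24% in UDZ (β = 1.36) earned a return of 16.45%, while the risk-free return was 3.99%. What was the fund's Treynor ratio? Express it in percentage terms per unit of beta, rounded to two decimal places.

7.29%

β_P = 0.56×1.83 + 0.20×1.79 + 0.24×1.36 = 1.7092
Treynor = (R_P − R_f) / β_P = (16.45% − 3.99%) / 1.7092 = 12.46% / 1.7092 = 7.29%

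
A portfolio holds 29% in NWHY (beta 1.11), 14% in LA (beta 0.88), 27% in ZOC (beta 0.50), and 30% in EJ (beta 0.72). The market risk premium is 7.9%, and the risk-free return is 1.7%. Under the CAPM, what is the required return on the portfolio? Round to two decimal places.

β_P = Σ w_i β_i = 0.29×1.11 + 0.14×0.88 + 0.27×0.50 + 0.30×0.72 = 0.7961
E(R_P) = R_f + β_P × MRP = 1.7% + 0.7961 × 7.9% = 7.99%

7.99%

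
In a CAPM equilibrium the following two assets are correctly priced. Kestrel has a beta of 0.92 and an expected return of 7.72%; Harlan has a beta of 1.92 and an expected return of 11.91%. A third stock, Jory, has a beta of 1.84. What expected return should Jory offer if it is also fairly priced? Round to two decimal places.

11.57%

MRP (SML slope) = (11.91% − 7.72%) / (1.92 − 0.92) = 4.19% / 1.00 = 4.1900%
R_f (intercept) = 7.72% − 0.92 × 4.1900% = 3.8652%
E(R_Jory) = R_f + β × MRP = 3.8652% + 1.84 × 4.1900% = 11.57%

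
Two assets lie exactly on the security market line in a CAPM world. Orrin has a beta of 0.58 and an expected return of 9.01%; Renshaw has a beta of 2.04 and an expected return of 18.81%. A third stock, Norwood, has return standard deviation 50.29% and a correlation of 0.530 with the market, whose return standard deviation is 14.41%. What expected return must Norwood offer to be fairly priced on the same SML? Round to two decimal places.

MRP = (18.81% − 9.01%) / (2.04 − 0.58) = 6.7123%
R_f = 9.01% − 0.58 × 6.7123% = 5.1169%
β_Norwood = ρ·σ_i/σ_m = 0.530 × 50.29 / 14.41 = 1.8497
E(R_Norwood) = R_f + β × MRP = 5.1169% + 1.8497 × 6.7123% = 17.53%

17.53%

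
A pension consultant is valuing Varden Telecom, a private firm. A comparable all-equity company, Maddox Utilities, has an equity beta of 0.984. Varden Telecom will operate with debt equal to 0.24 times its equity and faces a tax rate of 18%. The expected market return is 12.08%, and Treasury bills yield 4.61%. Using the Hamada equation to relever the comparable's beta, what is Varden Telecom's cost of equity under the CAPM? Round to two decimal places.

13.41%

β_L = β_U × [1 + (1 − t)(D/E)] = 0.984 × [1 + (1 − 0.18) × 0.24]
    = 0.984 × [1 + 0.82 × 0.24] = 0.984 × 1.1968 = 1.1777
MRP = 12.08% − 4.61% = 7.47%
E(R) = R_f + β_L × MRP = 4.61% + 1.1777 × 7.47% = 13.41%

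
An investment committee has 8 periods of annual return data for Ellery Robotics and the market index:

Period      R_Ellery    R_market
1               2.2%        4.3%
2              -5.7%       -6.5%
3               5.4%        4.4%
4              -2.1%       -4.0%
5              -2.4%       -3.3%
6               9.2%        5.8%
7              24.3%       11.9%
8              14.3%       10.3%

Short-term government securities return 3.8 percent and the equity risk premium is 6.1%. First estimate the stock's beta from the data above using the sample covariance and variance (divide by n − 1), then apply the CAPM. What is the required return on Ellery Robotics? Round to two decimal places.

12.25%

Mean R_i = (2.2 − 5.7 + 5.4 − 2.1 − 2.4 + 9.2 + 24.3 + 14.3) / 8 = 5.6500%
Mean R_m = (4.3 − 6.5 + 4.4 − 4.0 − 3.3 + 5.8 + 11.9 + 10.3) / 8 = 2.8625%
Σ(R_i − R̄_i)(R_m − R̄_m) = 447.0250  ⇒  Cov = 447.0250 / 7 = 63.8607
Σ(R_m − R̄_m)² = 322.7788  ⇒  Var(R_m) = 322.7788 / 7 = 46.1113
β = Cov / Var(R_m) = 63.8607 / 46.1113 = 1.3849
E(R) = R_f + β × MRP = 3.8% + 1.3849 × 6.1% = 12.25%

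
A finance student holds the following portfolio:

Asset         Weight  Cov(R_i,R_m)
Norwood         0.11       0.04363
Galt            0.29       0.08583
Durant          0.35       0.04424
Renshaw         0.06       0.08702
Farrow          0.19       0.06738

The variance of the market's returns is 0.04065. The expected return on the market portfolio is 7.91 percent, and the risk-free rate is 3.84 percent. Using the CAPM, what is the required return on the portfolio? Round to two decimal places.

β_Norwood = 0.04363 / 0.04065 = 1.0733
β_Galt = 0.08583 / 0.04065 = 2.1114
β_Durant = 0.04424 / 0.04065 = 1.0883
β_Renshaw = 0.08702 / 0.04065 = 2.1407
β_Farrow = 0.06738 / 0.04065 = 1.6576
β_P = Σ w_i β_i = 0.11×1.0733 + 0.29×2.1114 + 0.35×1.0883 + 0.06×2.1407 + 0.19×1.6576 = 1.5547
MRP = 7.91% − 3.84% = 4.07%
E(R_P) = R_f + β_P × MRP = 3.84% + 1.5547 × 4.07% = 10.17%

10.17%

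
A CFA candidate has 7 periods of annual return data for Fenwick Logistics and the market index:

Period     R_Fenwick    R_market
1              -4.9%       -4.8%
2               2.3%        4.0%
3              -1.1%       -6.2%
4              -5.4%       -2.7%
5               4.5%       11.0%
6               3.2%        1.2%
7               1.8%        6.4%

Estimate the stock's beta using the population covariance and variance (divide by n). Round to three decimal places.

Mean R_i = (-4.9 + 2.3 − 1.1 − 5.4 + 4.5 + 3.2 + 1.8) / 7 = 0.0571%
Mean R_m = (-4.8 + 4.0 − 6.2 − 2.7 + 11.0 + 1.2 + 6.4) / 7 = 1.2714%
Σ(R_i − R̄_i)(R_m − R̄_m) = 118.4714  ⇒  Cov = 118.4714 / 7 = 16.9245
Σ(R_m − R̄_m)² = 236.8543  ⇒  Var(R_m) = 236.8543 / 7 = 33.8363
β = Cov / Var(R_m) = 16.9245 / 33.8363 = 0.5002

0.500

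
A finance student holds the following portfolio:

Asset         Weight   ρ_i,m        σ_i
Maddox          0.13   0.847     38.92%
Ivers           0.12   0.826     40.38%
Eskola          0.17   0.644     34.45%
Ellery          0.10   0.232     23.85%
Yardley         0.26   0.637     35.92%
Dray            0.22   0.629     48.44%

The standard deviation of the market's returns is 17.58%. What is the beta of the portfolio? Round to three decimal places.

1.437

β_Maddox = 0.847 × 38.92% / 17.58% = 1.8752
β_Ivers = 0.826 × 40.38% / 17.58% = 1.8973
β_Eskola = 0.644 × 34.45% / 17.58% = 1.2620
β_Ellery = 0.232 × 23.85% / 17.58% = 0.3147
β_Yardley = 0.637 × 35.92% / 17.58% = 1.3015
β_Dray = 0.629 × 48.44% / 17.58% = 1.7331
β_P = Σ w_i β_i = 0.13×1.8752 + 0.12×1.8973 + 0.17×1.2620 + 0.10×0.3147 + 0.26×1.3015 + 0.22×1.7331 = 1.4371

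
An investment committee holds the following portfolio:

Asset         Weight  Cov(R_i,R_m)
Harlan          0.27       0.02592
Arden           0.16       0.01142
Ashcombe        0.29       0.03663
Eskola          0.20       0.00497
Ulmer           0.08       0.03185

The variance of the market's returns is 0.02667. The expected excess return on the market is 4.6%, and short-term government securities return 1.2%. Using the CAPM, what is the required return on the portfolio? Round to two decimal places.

β_Harlan = 0.02592 / 0.02667 = 0.9719
β_Arden = 0.01142 / 0.02667 = 0.4282
β_Ashcombe = 0.03663 / 0.02667 = 1.3735
β_Eskola = 0.00497 / 0.02667 = 0.1864
β_Ulmer = 0.03185 / 0.02667 = 1.1942
β_P = Σ w_i β_i = 0.27×0.9719 + 0.16×0.4282 + 0.29×1.3735 + 0.20×0.1864 + 0.08×1.1942 = 0.8621
E(R_P) = R_f + β_P × MRP = 1.2% + 0.8621 × 4.6% = 5.17%

5.17%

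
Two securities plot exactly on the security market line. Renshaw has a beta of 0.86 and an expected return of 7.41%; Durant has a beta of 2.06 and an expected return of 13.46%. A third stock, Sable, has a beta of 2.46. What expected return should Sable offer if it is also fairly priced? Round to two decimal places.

15.48%

MRP (SML slope) = (13.46% − 7.41%) / (2.06 − 0.86) = 6.05% / 1.20 = 5.0417%
R_f (intercept) = 7.41% − 0.86 × 5.0417% = 3.0741%
E(R_Sable) = R_f + β × MRP = 3.0741% + 2.46 × 5.0417% = 15.48%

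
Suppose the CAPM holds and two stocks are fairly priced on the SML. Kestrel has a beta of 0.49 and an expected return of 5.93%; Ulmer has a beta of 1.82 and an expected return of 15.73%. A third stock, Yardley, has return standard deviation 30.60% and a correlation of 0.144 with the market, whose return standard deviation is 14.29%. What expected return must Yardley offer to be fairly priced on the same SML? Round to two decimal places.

4.59%

MRP = (15.73% − 5.93%) / (1.82 − 0.49) = 7.3684%
R_f = 5.93% − 0.49 × 7.3684% = 2.3195%
β_Yardley = ρ·σ_i/σ_m = 0.144 × 30.60 / 14.29 = 0.3084
E(R_Yardley) = R_f + β × MRP = 2.3195% + 0.3084 × 7.3684% = 4.59%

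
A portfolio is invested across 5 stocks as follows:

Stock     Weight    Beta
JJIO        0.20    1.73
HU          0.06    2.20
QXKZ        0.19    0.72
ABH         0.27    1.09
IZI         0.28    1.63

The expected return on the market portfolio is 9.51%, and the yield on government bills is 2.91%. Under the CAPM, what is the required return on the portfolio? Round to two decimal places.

β_P = Σ w_i β_i = 0.20×1.73 + 0.06×2.20 + 0.19×0.72 + 0.27×1.09 + 0.28×1.63 = 1.3655
MRP = 9.51% − 2.91% = 6.60%
E(R_P) = R_f + β_P × MRP = 2.91% + 1.3655 × 6.60% = 11.92%

11.92%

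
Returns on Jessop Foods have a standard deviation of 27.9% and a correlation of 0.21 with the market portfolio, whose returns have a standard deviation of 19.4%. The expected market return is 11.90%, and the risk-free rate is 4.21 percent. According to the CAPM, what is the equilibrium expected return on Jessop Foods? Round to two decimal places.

β = ρ × σ_i / σ_m = 0.21 × 27.9% / 19.4% = 0.3020
MRP = 11.90% − 4.21% = 7.69%
E(R) = 4.21% + 0.3020 × 7.69% = 6.53%

6.53%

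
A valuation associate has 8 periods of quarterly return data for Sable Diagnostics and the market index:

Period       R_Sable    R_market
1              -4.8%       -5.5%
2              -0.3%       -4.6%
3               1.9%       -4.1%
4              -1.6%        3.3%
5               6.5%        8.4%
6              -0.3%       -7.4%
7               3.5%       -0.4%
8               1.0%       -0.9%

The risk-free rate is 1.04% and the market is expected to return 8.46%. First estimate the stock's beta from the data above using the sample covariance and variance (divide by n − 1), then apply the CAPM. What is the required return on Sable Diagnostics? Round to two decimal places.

4.07%

Mean R_i = (-4.8 − 0.3 + 1.9 − 1.6 + 6.5 − 0.3 + 3.5 + 1.0) / 8 = 0.7375%
Mean R_m = (-5.5 − 4.6 − 4.1 + 3.3 + 8.4 − 7.4 − 0.4 − 0.9) / 8 = -1.4000%
Σ(R_i − R̄_i)(R_m − R̄_m) = 77.4900  ⇒  Cov = 77.4900 / 7 = 11.0700
Σ(R_m − R̄_m)² = 189.7200  ⇒  Var(R_m) = 189.7200 / 7 = 27.1029
β = Cov / Var(R_m) = 11.0700 / 27.1029 = 0.4084
MRP = 8.46% − 1.04% = 7.42%
E(R) = R_f + β × MRP = 1.04% + 0.4084 × 7.42% = 4.07%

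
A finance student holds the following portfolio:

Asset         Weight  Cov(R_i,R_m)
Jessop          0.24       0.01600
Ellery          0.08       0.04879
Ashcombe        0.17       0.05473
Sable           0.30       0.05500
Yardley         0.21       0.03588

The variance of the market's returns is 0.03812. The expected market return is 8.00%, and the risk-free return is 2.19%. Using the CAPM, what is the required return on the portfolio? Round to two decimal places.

β_Jessop = 0.01600 / 0.03812 = 0.4197
β_Ellery = 0.04879 / 0.03812 = 1.2799
β_Ashcombe = 0.05473 / 0.03812 = 1.4357
β_Sable = 0.05500 / 0.03812 = 1.4428
β_Yardley = 0.03588 / 0.03812 = 0.9412
β_P = Σ w_i β_i = 0.24×0.4197 + 0.08×1.2799 + 0.17×1.4357 + 0.30×1.4428 + 0.21×0.9412 = 1.0777
MRP = 8.00% − 2.19% = 5.81%
E(R_P) = R_f + β_P × MRP = 2.19% + 1.0777 × 5.81% = 8.45%

8.45%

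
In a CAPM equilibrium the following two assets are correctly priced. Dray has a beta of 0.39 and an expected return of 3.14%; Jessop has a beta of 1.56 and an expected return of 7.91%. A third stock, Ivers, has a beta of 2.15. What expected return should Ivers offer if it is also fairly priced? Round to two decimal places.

MRP (SML slope) = (7.91% − 3.14%) / (1.56 − 0.39) = 4.77% / 1.17 = 4.0769%
R_f (intercept) = 3.14% − 0.39 × 4.0769% = 1.5500%
E(R_Ivers) = R_f + β × MRP = 1.5500% + 2.15 × 4.0769% = 10.32%

10.32%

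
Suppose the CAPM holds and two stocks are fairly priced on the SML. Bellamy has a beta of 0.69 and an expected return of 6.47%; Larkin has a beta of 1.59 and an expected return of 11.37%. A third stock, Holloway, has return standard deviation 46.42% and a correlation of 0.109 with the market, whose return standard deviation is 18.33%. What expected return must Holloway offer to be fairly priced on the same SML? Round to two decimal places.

MRP = (11.37% − 6.47%) / (1.59 − 0.69) = 5.4444%
R_f = 6.47% − 0.69 × 5.4444% = 2.7134%
β_Holloway = ρ·σ_i/σ_m = 0.109 × 46.42 / 18.33 = 0.2760
E(R_Holloway) = R_f + β × MRP = 2.7134% + 0.2760 × 5.4444% = 4.22%

4.22%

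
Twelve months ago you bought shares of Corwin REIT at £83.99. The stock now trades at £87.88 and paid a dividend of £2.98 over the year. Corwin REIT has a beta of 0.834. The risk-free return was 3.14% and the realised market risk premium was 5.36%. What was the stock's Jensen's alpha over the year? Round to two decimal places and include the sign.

+0.57%

Realised HPR = (P1 + D1 − P0) / P0 = (87.88 + 2.98 − 83.99) / 83.99 = 6.87 / 83.99 = 8.1795%
CAPM required = R_f + β·MRP = 3.14% + 0.834 × 5.36% = 7.61024%
α = realised − required = 8.1795% − 7.61024% = +0.57%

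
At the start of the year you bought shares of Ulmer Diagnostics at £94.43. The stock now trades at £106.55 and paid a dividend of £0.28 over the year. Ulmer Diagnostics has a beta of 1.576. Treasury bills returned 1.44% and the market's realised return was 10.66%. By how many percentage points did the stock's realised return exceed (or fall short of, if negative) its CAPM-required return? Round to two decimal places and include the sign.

Realised HPR = (P1 + D1 − P0) / P0 = (106.55 + 0.28 − 94.43) / 94.43 = 12.40 / 94.43 = 13.1314%
MRP = 10.66% − 1.44% = 9.22%
CAPM required = R_f + β·MRP = 1.44% + 1.576 × 9.22% = 15.97072%
α = realised − required = 13.1314% − 15.97072% = -2.84%

-2.84%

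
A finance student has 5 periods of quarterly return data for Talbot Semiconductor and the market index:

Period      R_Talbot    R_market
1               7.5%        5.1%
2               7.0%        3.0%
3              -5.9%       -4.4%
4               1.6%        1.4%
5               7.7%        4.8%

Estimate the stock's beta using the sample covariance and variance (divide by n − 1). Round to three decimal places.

1.489

Mean R_i = (7.5 + 7.0 − 5.9 + 1.6 + 7.7) / 5 = 3.5800%
Mean R_m = (5.1 + 3.0 − 4.4 + 1.4 + 4.8) / 5 = 1.9800%
Σ(R_i − R̄_i)(R_m − R̄_m) = 88.9680  ⇒  Cov = 88.9680 / 4 = 22.2420
Σ(R_m − R̄_m)² = 59.7680  ⇒  Var(R_m) = 59.7680 / 4 = 14.9420
β = Cov / Var(R_m) = 22.2420 / 14.9420 = 1.4886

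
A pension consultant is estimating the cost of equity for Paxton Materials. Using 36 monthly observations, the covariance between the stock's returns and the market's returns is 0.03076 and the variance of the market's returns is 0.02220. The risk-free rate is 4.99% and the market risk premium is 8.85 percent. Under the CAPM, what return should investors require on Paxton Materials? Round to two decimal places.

β = Cov(R_i, R_m) / Var(R_m) = 0.03076 / 0.02220 = 1.3856
E(R) = R_f + β × MRP = 4.99% + 1.3856 × 8.85% = 17.25%

17.25%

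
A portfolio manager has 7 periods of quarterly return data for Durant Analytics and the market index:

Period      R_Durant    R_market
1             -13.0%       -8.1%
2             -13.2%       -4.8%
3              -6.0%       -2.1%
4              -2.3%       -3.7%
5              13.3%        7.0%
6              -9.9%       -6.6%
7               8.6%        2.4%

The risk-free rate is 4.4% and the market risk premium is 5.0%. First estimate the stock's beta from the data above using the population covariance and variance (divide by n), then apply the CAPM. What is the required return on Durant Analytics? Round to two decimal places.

Mean R_i = (-13.0 − 13.2 − 6.0 − 2.3 + 13.3 − 9.9 + 8.6) / 7 = -3.2143%
Mean R_m = (-8.1 − 4.8 − 2.1 − 3.7 + 7.0 − 6.6 + 2.4) / 7 = -2.2714%
Σ(R_i − R̄_i)(R_m − R̄_m) = 317.7429  ⇒  Cov = 317.7429 / 7 = 45.3918
Σ(R_m − R̄_m)² = 168.9543  ⇒  Var(R_m) = 168.9543 / 7 = 24.1363
β = Cov / Var(R_m) = 45.3918 / 24.1363 = 1.8806
E(R) = R_f + β × MRP = 4.4% + 1.8806 × 5.0% = 13.80%

13.80%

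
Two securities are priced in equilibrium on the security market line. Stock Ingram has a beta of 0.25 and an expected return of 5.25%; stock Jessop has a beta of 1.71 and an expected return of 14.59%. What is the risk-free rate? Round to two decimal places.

Both satisfy E(R) = R_f + β·MRP, so the slope of the SML is
MRP = (14.59% − 5.25%) / (1.71 − 0.25) = 9.34% / 1.46 = 6.3973%
R_f = E(R_Ingram) − β_Ingram·MRP = 5.25% − 0.25 × 6.3973% = 3.6507%

3.65%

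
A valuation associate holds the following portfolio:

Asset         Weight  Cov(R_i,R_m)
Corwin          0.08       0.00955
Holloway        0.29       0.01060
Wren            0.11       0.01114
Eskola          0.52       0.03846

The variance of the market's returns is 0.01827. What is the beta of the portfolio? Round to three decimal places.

1.372

β_Corwin = 0.00955 / 0.01827 = 0.5227
β_Holloway = 0.01060 / 0.01827 = 0.5802
β_Wren = 0.01114 / 0.01827 = 0.6097
β_Eskola = 0.03846 / 0.01827 = 2.1051
β_P = Σ w_i β_i = 0.08×0.5227 + 0.29×0.5802 + 0.11×0.6097 + 0.52×2.1051 = 1.3718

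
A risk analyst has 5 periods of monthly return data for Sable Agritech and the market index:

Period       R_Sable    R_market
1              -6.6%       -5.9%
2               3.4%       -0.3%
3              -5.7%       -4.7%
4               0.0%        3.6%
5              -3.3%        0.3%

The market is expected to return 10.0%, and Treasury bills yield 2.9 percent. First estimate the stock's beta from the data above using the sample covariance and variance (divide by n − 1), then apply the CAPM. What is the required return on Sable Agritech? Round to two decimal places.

Mean R_i = (-6.6 + 3.4 − 5.7 + 0.0 − 3.3) / 5 = -2.4400%
Mean R_m = (-5.9 − 0.3 − 4.7 + 3.6 + 0.3) / 5 = -1.4000%
Σ(R_i − R̄_i)(R_m − R̄_m) = 46.6400  ⇒  Cov = 46.6400 / 4 = 11.6600
Σ(R_m − R̄_m)² = 60.2400  ⇒  Var(R_m) = 60.2400 / 4 = 15.0600
β = Cov / Var(R_m) = 11.6600 / 15.0600 = 0.7742
MRP = 10.0% − 2.9% = 7.10%
E(R) = R_f + β × MRP = 2.9% + 0.7742 × 7.1% = 8.40%

8.40%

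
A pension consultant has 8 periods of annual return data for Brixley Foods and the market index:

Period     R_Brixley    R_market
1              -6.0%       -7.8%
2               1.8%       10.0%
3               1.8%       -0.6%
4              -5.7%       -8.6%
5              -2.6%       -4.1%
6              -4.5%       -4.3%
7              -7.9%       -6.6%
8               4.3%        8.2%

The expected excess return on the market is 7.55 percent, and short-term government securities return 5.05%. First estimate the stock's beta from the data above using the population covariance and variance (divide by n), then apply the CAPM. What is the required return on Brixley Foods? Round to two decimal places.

9.23%

Mean R_i = (-6.0 + 1.8 + 1.8 − 5.7 − 2.6 − 4.5 − 7.9 + 4.3) / 8 = -2.3500%
Mean R_m = (-7.8 + 10.0 − 0.6 − 8.6 − 4.1 − 4.3 − 6.6 + 8.2) / 8 = -1.7250%
Σ(R_i − R̄_i)(R_m − R̄_m) = 197.7200  ⇒  Cov = 197.7200 / 8 = 24.7150
Σ(R_m − R̄_m)² = 357.4550  ⇒  Var(R_m) = 357.4550 / 8 = 44.6819
β = Cov / Var(R_m) = 24.7150 / 44.6819 = 0.5531
E(R) = R_f + β × MRP = 5.05% + 0.5531 × 7.55% = 9.23%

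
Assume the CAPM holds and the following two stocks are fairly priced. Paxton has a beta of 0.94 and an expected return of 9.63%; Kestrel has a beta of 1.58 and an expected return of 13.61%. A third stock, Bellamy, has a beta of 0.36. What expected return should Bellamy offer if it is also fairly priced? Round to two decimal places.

MRP (SML slope) = (13.61% − 9.63%) / (1.58 − 0.94) = 3.98% / 0.64 = 6.2188%
R_f (intercept) = 9.63% − 0.94 × 6.2188% = 3.7843%
E(R_Bellamy) = R_f + β × MRP = 3.7843% + 0.36 × 6.2188% = 6.02%

6.02%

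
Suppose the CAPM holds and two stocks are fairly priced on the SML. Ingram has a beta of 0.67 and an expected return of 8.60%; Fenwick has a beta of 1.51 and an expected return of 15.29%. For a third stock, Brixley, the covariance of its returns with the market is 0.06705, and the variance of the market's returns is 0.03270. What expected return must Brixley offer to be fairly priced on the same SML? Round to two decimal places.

MRP = (15.29% − 8.60%) / (1.51 − 0.67) = 7.9643%
R_f = 8.60% − 0.67 × 7.9643% = 3.2639%
β_Brixley = Cov / Var(R_m) = 0.06705 / 0.03270 = 2.0505
E(R_Brixley) = R_f + β × MRP = 3.2639% + 2.0505 × 7.9643% = 19.59%

19.59%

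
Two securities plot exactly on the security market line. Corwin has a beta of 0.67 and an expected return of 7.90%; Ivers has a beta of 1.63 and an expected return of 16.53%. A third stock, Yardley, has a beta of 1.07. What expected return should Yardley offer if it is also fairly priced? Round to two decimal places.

11.50%

MRP (SML slope) = (16.53% − 7.90%) / (1.63 − 0.67) = 8.63% / 0.96 = 8.9896%
R_f (intercept) = 7.90% − 0.67 × 8.9896% = 1.8770%
E(R_Yardley) = R_f + β × MRP = 1.8770% + 1.07 × 8.9896% = 11.50%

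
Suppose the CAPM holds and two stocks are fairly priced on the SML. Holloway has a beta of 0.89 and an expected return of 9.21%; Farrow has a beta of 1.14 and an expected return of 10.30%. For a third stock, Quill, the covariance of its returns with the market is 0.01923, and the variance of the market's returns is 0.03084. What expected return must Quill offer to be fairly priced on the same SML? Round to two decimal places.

8.05%

MRP = (10.30% − 9.21%) / (1.14 − 0.89) = 4.3600%
R_f = 9.21% − 0.89 × 4.3600% = 5.3296%
β_Quill = Cov / Var(R_m) = 0.01923 / 0.03084 = 0.6235
E(R_Quill) = R_f + β × MRP = 5.3296% + 0.6235 × 4.3600% = 8.05%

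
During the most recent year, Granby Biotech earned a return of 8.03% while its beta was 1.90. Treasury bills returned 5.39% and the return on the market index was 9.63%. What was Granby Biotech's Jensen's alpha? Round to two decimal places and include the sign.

-5.42%

Market excess return = 9.63% − 5.39% = 4.24%
CAPM benchmark = R_f + β(R_m − R_f) = 5.39% + 1.90 × 4.24% = 13.4460%
α = actual − benchmark = 8.03% − 13.4460% = -5.42%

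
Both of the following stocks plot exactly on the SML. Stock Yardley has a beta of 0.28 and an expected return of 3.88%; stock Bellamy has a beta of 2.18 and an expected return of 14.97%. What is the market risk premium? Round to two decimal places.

5.84%

Both satisfy E(R) = R_f + β·MRP, so the slope of the SML is
MRP = (14.97% − 3.88%) / (2.18 − 0.28) = 11.09% / 1.90 = 5.8368%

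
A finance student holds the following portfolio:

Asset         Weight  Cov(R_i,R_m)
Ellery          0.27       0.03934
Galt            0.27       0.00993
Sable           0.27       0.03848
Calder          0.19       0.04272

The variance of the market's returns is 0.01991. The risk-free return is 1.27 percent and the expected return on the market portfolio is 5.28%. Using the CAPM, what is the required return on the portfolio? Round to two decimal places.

7.68%

β_Ellery = 0.03934 / 0.01991 = 1.9759
β_Galt = 0.00993 / 0.01991 = 0.4987
β_Sable = 0.03848 / 0.01991 = 1.9327
β_Calder = 0.04272 / 0.01991 = 2.1457
β_P = Σ w_i β_i = 0.27×1.9759 + 0.27×0.4987 + 0.27×1.9327 + 0.19×2.1457 = 1.5977
MRP = 5.28% − 1.27% = 4.01%
E(R_P) = R_f + β_P × MRP = 1.27% + 1.5977 × 4.01% = 7.68%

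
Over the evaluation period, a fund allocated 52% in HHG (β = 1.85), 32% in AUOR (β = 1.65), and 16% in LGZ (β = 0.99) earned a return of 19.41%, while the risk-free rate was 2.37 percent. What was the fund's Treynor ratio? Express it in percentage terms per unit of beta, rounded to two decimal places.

10.34%

β_P = 0.52×1.85 + 0.32×1.65 + 0.16×0.99 = 1.6484
Treynor = (R_P − R_f) / β_P = (19.41% − 2.37%) / 1.6484 = 17.04% / 1.6484 = 10.34%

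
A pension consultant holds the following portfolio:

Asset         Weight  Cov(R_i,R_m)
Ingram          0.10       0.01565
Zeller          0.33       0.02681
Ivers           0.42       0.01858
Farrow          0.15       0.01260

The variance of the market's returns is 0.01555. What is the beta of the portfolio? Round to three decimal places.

1.293

β_Ingram = 0.01565 / 0.01555 = 1.0064
β_Zeller = 0.02681 / 0.01555 = 1.7241
β_Ivers = 0.01858 / 0.01555 = 1.1949
β_Farrow = 0.01260 / 0.01555 = 0.8103
β_P = Σ w_i β_i = 0.10×1.0064 + 0.33×1.7241 + 0.42×1.1949 + 0.15×0.8103 = 1.2930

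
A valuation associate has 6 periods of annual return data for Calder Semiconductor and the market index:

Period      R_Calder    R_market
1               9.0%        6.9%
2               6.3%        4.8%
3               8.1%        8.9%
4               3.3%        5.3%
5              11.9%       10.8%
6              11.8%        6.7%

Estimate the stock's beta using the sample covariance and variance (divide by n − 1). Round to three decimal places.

0.976

Mean R_i = (9.0 + 6.3 + 8.1 + 3.3 + 11.9 + 11.8) / 6 = 8.4000%
Mean R_m = (6.9 + 4.8 + 8.9 + 5.3 + 10.8 + 6.7) / 6 = 7.2333%
Σ(R_i − R̄_i)(R_m − R̄_m) = 24.9400  ⇒  Cov = 24.9400 / 5 = 4.9880
Σ(R_m − R̄_m)² = 25.5533  ⇒  Var(R_m) = 25.5533 / 5 = 5.1107
β = Cov / Var(R_m) = 4.9880 / 5.1107 = 0.9760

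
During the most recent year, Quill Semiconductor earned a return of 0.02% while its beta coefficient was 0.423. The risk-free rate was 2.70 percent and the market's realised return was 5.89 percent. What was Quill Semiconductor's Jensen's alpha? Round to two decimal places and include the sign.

-4.03%

Market excess return = 5.89% − 2.70% = 3.19%
CAPM benchmark = R_f + β(R_m − R_f) = 2.70% + 0.423 × 3.19% = 4.04937%
α = actual − benchmark = 0.02% − 4.04937% = -4.03%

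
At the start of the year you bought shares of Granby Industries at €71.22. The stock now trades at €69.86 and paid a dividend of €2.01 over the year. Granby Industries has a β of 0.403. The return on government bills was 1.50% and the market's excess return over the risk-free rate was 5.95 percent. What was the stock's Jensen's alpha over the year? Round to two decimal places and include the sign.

Realised HPR = (P1 + D1 − P0) / P0 = (69.86 + 2.01 − 71.22) / 71.22 = 0.65 / 71.22 = 0.9127%
CAPM required = R_f + β·MRP = 1.50% + 0.403 × 5.95% = 3.89785%
α = realised − required = 0.9127% − 3.89785% = -2.99%

-2.99%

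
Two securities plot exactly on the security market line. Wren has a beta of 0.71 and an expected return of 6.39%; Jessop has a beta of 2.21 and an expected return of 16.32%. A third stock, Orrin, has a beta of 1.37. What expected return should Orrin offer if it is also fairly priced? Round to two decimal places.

10.76%

MRP (SML slope) = (16.32% − 6.39%) / (2.21 − 0.71) = 9.93% / 1.50 = 6.6200%
R_f (intercept) = 6.39% − 0.71 × 6.6200% = 1.6898%
E(R_Orrin) = R_f + β × MRP = 1.6898% + 1.37 × 6.6200% = 10.76%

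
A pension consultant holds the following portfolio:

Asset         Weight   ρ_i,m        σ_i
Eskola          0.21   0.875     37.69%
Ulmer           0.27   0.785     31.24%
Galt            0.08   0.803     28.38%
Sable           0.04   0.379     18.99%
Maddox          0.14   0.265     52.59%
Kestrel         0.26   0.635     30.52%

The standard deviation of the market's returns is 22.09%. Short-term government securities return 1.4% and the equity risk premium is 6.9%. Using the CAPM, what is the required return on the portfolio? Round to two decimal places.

8.47%

β_Eskola = 0.875 × 37.69% / 22.09% = 1.4929
β_Ulmer = 0.785 × 31.24% / 22.09% = 1.1102
β_Galt = 0.803 × 28.38% / 22.09% = 1.0316
β_Sable = 0.379 × 18.99% / 22.09% = 0.3258
β_Maddox = 0.265 × 52.59% / 22.09% = 0.6309
β_Kestrel = 0.635 × 30.52% / 22.09% = 0.8773
β_P = Σ w_i β_i = 0.21×1.4929 + 0.27×1.1102 + 0.08×1.0316 + 0.04×0.3258 + 0.14×0.6309 + 0.26×0.8773 = 1.0252
E(R_P) = R_f + β_P × MRP = 1.4% + 1.0252 × 6.9% = 8.47%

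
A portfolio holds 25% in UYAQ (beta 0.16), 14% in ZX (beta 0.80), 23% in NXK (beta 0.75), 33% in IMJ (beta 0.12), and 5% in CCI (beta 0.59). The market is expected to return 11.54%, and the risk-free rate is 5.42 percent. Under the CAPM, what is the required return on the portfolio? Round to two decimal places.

7.83%

β_P = Σ w_i β_i = 0.25×0.16 + 0.14×0.80 + 0.23×0.75 + 0.33×0.12 + 0.05×0.59 = 0.3936
MRP = 11.54% − 5.42% = 6.12%
E(R_P) = R_f + β_P × MRP = 5.42% + 0.3936 × 6.12% = 7.83%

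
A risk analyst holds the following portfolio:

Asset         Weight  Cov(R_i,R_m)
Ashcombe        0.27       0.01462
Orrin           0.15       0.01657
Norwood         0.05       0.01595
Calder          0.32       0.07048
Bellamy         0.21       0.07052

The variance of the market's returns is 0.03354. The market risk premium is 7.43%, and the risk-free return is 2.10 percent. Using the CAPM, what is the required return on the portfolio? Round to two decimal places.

β_Ashcombe = 0.01462 / 0.03354 = 0.4359
β_Orrin = 0.01657 / 0.03354 = 0.4940
β_Norwood = 0.01595 / 0.03354 = 0.4756
β_Calder = 0.07048 / 0.03354 = 2.1014
β_Bellamy = 0.07052 / 0.03354 = 2.1026
β_P = Σ w_i β_i = 0.27×0.4359 + 0.15×0.4940 + 0.05×0.4756 + 0.32×2.1014 + 0.21×2.1026 = 1.3296
E(R_P) = R_f + β_P × MRP = 2.10% + 1.3296 × 7.43% = 11.98%

11.98%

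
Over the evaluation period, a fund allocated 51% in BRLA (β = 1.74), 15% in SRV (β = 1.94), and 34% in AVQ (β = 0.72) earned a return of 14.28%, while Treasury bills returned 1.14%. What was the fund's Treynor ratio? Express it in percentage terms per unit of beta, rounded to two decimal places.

9.23%

β_P = 0.51×1.74 + 0.15×1.94 + 0.34×0.72 = 1.4232
Treynor = (R_P − R_f) / β_P = (14.28% − 1.14%) / 1.4232 = 13.14% / 1.4232 = 9.23%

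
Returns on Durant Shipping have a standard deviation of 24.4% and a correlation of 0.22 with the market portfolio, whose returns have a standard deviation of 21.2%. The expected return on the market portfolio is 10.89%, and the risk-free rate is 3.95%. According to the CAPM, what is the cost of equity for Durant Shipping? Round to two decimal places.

β = ρ × σ_i / σ_m = 0.22 × 24.4% / 21.2% = 0.2532
MRP = 10.89% − 3.95% = 6.94%
E(R) = 3.95% + 0.2532 × 6.94% = 5.71%

5.71%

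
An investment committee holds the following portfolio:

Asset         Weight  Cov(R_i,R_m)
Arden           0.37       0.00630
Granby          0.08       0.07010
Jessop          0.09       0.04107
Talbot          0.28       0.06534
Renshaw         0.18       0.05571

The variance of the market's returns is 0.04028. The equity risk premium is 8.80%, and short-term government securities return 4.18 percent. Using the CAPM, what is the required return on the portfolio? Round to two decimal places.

β_Arden = 0.00630 / 0.04028 = 0.1564
β_Granby = 0.07010 / 0.04028 = 1.7403
β_Jessop = 0.04107 / 0.04028 = 1.0196
β_Talbot = 0.06534 / 0.04028 = 1.6221
β_Renshaw = 0.05571 / 0.04028 = 1.3831
β_P = Σ w_i β_i = 0.37×0.1564 + 0.08×1.7403 + 0.09×1.0196 + 0.28×1.6221 + 0.18×1.3831 = 0.9920
E(R_P) = R_f + β_P × MRP = 4.18% + 0.9920 × 8.80% = 12.91%

12.91%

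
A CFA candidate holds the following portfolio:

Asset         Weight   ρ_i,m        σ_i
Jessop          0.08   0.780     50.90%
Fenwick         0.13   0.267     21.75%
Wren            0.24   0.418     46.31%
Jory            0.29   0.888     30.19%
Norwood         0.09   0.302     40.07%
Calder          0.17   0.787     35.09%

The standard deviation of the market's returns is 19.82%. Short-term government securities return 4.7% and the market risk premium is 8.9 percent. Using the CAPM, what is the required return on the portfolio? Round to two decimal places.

14.64%

β_Jessop = 0.780 × 50.90% / 19.82% = 2.0031
β_Fenwick = 0.267 × 21.75% / 19.82% = 0.2930
β_Wren = 0.418 × 46.31% / 19.82% = 0.9767
β_Jory = 0.888 × 30.19% / 19.82% = 1.3526
β_Norwood = 0.302 × 40.07% / 19.82% = 0.6106
β_Calder = 0.787 × 35.09% / 19.82% = 1.3933
β_P = Σ w_i β_i = 0.08×2.0031 + 0.13×0.2930 + 0.24×0.9767 + 0.29×1.3526 + 0.09×0.6106 + 0.17×1.3933 = 1.1168
E(R_P) = R_f + β_P × MRP = 4.7% + 1.1168 × 8.9% = 14.64%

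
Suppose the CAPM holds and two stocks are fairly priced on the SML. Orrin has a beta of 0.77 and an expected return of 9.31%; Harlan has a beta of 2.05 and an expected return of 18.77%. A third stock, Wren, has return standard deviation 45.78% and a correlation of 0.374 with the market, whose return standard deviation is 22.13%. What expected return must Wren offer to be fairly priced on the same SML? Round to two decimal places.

9.34%

MRP = (18.77% − 9.31%) / (2.05 − 0.77) = 7.3906%
R_f = 9.31% − 0.77 × 7.3906% = 3.6192%
β_Wren = ρ·σ_i/σ_m = 0.374 × 45.78 / 22.13 = 0.7737
E(R_Wren) = R_f + β × MRP = 3.6192% + 0.7737 × 7.3906% = 9.34%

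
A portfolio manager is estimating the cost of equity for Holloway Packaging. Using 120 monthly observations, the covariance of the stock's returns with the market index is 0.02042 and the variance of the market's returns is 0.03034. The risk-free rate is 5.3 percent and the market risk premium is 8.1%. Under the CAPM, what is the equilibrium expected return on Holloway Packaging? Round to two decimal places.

10.75%

β = Cov(R_i, R_m) / Var(R_m) = 0.02042 / 0.03034 = 0.6730
E(R) = R_f + β × MRP = 5.3% + 0.6730 × 8.1% = 10.75%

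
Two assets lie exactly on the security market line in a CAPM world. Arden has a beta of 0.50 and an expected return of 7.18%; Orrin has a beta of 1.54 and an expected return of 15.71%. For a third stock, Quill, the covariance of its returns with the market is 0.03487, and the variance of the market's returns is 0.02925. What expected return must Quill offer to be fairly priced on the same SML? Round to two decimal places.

MRP = (15.71% − 7.18%) / (1.54 − 0.50) = 8.2019%
R_f = 7.18% − 0.50 × 8.2019% = 3.0791%
β_Quill = Cov / Var(R_m) = 0.03487 / 0.02925 = 1.1921
E(R_Quill) = R_f + β × MRP = 3.0791% + 1.1921 × 8.2019% = 12.86%

12.86%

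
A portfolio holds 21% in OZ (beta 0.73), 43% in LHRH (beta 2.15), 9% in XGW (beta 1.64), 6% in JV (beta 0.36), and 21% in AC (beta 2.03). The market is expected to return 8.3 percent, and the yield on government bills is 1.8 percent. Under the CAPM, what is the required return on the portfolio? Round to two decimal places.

β_P = Σ w_i β_i = 0.21×0.73 + 0.43×2.15 + 0.09×1.64 + 0.06×0.36 + 0.21×2.03 = 1.6733
MRP = 8.3% − 1.8% = 6.50%
E(R_P) = R_f + β_P × MRP = 1.8% + 1.6733 × 6.5% = 12.68%

12.68%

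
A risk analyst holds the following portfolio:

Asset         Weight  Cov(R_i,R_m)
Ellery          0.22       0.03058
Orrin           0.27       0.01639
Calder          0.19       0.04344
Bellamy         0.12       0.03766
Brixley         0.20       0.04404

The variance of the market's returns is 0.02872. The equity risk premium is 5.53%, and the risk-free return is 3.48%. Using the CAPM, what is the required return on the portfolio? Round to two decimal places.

9.78%

β_Ellery = 0.03058 / 0.02872 = 1.0648
β_Orrin = 0.01639 / 0.02872 = 0.5707
β_Calder = 0.04344 / 0.02872 = 1.5125
β_Bellamy = 0.03766 / 0.02872 = 1.3113
β_Brixley = 0.04404 / 0.02872 = 1.5334
β_P = Σ w_i β_i = 0.22×1.0648 + 0.27×0.5707 + 0.19×1.5125 + 0.12×1.3113 + 0.20×1.5334 = 1.1398
E(R_P) = R_f + β_P × MRP = 3.48% + 1.1398 × 5.53% = 9.78%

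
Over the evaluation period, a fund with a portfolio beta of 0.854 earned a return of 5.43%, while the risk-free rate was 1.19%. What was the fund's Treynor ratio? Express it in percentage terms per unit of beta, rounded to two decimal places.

4.96%

Treynor = (R_P − R_f) / β_P = (5.43% − 1.19%) / 0.8540 = 4.24% / 0.8540 = 4.96%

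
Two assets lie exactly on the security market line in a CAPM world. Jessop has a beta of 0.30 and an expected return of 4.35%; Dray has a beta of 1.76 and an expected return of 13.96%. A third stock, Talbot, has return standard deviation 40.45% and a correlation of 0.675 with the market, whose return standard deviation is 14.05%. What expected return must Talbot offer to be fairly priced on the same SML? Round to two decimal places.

15.17%

MRP = (13.96% − 4.35%) / (1.76 − 0.30) = 6.5822%
R_f = 4.35% − 0.30 × 6.5822% = 2.3753%
β_Talbot = ρ·σ_i/σ_m = 0.675 × 40.45 / 14.05 = 1.9433
E(R_Talbot) = R_f + β × MRP = 2.3753% + 1.9433 × 6.5822% = 15.17%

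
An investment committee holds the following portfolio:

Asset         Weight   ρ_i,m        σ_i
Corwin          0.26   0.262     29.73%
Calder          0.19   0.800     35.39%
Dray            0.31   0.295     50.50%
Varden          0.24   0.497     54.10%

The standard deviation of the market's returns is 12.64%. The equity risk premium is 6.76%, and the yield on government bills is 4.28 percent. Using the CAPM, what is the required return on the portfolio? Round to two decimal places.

14.16%

β_Corwin = 0.262 × 29.73% / 12.64% = 0.6162
β_Calder = 0.800 × 35.39% / 12.64% = 2.2399
β_Dray = 0.295 × 50.50% / 12.64% = 1.1786
β_Varden = 0.497 × 54.10% / 12.64% = 2.1272
β_P = Σ w_i β_i = 0.26×0.6162 + 0.19×2.2399 + 0.31×1.1786 + 0.24×2.1272 = 1.4617
E(R_P) = R_f + β_P × MRP = 4.28% + 1.4617 × 6.76% = 14.16%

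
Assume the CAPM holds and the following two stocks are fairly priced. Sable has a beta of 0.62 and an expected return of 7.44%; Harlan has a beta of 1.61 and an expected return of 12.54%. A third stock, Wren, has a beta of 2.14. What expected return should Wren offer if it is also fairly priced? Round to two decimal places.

15.27%

MRP (SML slope) = (12.54% − 7.44%) / (1.61 − 0.62) = 5.10% / 0.99 = 5.1515%
R_f (intercept) = 7.44% − 0.62 × 5.1515% = 4.2461%
E(R_Wren) = R_f + β × MRP = 4.2461% + 2.14 × 5.1515% = 15.27%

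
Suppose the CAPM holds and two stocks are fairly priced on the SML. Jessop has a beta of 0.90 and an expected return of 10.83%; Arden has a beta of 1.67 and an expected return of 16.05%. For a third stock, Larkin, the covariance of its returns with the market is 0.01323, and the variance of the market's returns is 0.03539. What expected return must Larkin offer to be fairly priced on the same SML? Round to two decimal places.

MRP = (16.05% − 10.83%) / (1.67 − 0.90) = 6.7792%
R_f = 10.83% − 0.90 × 6.7792% = 4.7287%
β_Larkin = Cov / Var(R_m) = 0.01323 / 0.03539 = 0.3738
E(R_Larkin) = R_f + β × MRP = 4.7287% + 0.3738 × 6.7792% = 7.26%

7.26%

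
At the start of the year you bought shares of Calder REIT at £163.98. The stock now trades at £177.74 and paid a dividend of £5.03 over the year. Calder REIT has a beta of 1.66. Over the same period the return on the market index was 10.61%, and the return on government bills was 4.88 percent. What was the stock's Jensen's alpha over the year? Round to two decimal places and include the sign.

-2.93%

Realised HPR = (P1 + D1 − P0) / P0 = (177.74 + 5.03 − 163.98) / 163.98 = 18.79 / 163.98 = 11.4587%
MRP = 10.61% − 4.88% = 5.73%
CAPM required = R_f + β·MRP = 4.88% + 1.66 × 5.73% = 14.3918%
α = realised − required = 11.4587% − 14.3918% = -2.93%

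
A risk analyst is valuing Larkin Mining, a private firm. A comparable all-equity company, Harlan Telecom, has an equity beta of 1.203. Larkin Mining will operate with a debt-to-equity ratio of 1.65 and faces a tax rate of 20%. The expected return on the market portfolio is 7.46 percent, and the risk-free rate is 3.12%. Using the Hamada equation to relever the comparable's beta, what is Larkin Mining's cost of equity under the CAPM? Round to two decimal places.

β_L = β_U × [1 + (1 − t)(D/E)] = 1.203 × [1 + (1 − 0.20) × 1.65]
    = 1.203 × [1 + 0.80 × 1.65] = 1.203 × 2.3200 = 2.7910
MRP = 7.46% − 3.12% = 4.34%
E(R) = R_f + β_L × MRP = 3.12% + 2.7910 × 4.34% = 15.23%

15.23%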